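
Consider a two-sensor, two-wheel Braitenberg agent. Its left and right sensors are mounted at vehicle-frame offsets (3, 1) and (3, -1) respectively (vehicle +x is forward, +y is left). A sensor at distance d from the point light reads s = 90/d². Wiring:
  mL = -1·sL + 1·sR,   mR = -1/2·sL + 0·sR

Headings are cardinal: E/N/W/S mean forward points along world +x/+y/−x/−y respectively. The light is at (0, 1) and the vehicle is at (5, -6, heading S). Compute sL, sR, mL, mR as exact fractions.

left sensor world pos  = (6, -9); dL² = 136
right sensor world pos = (4, -9); dR² = 116
sL = 90/136 = 45/68
sR = 90/116 = 45/58
mL = -1·sL + 1·sR = 225/1972
mR = -1/2·sL + 0·sR = -45/136

45/68 45/58 225/1972 -45/136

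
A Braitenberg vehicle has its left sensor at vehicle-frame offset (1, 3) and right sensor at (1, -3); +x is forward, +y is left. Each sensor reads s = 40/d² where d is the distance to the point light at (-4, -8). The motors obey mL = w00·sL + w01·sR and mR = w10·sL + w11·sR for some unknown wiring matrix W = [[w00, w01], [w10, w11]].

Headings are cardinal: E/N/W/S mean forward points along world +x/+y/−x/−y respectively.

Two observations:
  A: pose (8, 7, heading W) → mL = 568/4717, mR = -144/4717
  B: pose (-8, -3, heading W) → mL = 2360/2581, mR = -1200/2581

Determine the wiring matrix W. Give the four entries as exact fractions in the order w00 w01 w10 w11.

obs A: pose=(8,7,W) → sL=8/53, sR=8/89, mL=568/4717, mR=-144/4717
obs B: pose=(-8,-3,W) → sL=40/29, sR=40/89, mL=2360/2581, mR=-1200/2581
sensor matrix S = [[8/53, 8/89], [40/29, 40/89]]; det S = -7680/136793
solve [mL_A; mL_B] = S·[w00; w01] and [mR_A; mR_B] = S·[w10; w11]:
  w00 = 1/2, w01 = 1/2, w10 = -1/2, w11 = 1/2

1/2 1/2 -1/2 1/2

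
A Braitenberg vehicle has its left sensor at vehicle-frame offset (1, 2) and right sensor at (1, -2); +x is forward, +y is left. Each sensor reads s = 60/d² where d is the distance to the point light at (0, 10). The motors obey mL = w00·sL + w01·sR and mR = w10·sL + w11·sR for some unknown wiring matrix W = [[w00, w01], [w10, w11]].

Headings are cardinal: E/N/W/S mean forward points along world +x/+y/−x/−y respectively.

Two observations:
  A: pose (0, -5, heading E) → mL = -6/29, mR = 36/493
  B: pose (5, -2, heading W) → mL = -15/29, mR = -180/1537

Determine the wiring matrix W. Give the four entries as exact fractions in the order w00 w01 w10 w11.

0 -1 1/2 -1/2

obs A: pose=(0,-5,E) → sL=6/17, sR=6/29, mL=-6/29, mR=36/493
obs B: pose=(5,-2,W) → sL=15/53, sR=15/29, mL=-15/29, mR=-180/1537
sensor matrix S = [[6/17, 6/29], [15/53, 15/29]]; det S = 3240/26129
solve [mL_A; mL_B] = S·[w00; w01] and [mR_A; mR_B] = S·[w10; w11]:
  w00 = 0, w01 = -1, w10 = 1/2, w11 = -1/2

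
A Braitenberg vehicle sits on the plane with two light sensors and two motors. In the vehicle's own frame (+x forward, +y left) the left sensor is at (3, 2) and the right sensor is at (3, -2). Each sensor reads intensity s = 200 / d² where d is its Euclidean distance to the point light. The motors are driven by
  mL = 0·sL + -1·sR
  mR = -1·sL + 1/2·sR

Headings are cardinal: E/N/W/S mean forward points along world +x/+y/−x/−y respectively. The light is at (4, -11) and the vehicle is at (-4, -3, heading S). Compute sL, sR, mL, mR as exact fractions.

200/61 8/5 -8/5 -756/305

left sensor world pos  = (-2, -6); dL² = 61
right sensor world pos = (-6, -6); dR² = 125
sL = 200/61 = 200/61
sR = 200/125 = 8/5
mL = 0·sL + -1·sR = -8/5
mR = -1·sL + 1/2·sR = -756/305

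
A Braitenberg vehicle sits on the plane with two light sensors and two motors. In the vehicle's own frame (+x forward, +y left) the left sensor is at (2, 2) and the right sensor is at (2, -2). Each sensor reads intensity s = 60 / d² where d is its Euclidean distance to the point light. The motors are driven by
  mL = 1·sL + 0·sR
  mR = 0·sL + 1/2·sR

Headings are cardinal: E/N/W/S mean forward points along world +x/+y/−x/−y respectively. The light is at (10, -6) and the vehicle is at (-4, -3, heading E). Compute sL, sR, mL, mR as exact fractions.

60/169 12/29 60/169 6/29

left sensor world pos  = (-2, -1); dL² = 169
right sensor world pos = (-2, -5); dR² = 145
sL = 60/169 = 60/169
sR = 60/145 = 12/29
mL = 1·sL + 0·sR = 60/169
mR = 0·sL + 1/2·sR = 6/29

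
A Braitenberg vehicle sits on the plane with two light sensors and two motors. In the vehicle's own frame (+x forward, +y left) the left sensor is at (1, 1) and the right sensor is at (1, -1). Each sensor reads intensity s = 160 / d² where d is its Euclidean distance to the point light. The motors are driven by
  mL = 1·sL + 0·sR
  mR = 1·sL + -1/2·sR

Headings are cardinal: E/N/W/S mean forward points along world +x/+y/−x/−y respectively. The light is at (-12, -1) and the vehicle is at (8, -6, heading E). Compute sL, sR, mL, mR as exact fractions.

left sensor world pos  = (9, -5); dL² = 457
right sensor world pos = (9, -7); dR² = 477
sL = 160/457 = 160/457
sR = 160/477 = 160/477
mL = 1·sL + 0·sR = 160/457
mR = 1·sL + -1/2·sR = 39760/217989

160/457 160/477 160/457 39760/217989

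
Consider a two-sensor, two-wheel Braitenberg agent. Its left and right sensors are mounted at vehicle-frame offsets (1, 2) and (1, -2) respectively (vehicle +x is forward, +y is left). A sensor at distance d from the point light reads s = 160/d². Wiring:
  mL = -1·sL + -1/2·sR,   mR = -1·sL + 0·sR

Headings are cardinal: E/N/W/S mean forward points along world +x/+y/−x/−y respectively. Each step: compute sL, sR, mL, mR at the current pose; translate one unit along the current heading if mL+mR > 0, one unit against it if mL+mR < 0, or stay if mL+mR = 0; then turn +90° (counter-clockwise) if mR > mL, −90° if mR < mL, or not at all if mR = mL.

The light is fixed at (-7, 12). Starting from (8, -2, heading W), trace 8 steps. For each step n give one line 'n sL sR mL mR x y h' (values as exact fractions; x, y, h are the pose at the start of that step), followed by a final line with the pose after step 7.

n=0: pose=(8,-2,W); sL=40/113, sR=8/17; mL=-1132/1921, mR=-40/113; mL+mR=-1812/1921 → advance -1; mR−mL=4/17 → turn +1·90°
n=1: pose=(9,-2,S); sL=160/549, sR=160/421; mL=-111280/231129, mR=-160/549; mL+mR=-178640/231129 → advance -1; mR−mL=80/421 → turn +1·90°
n=2: pose=(9,-1,E); sL=16/41, sR=80/257; mL=-5752/10537, mR=-16/41; mL+mR=-9864/10537 → advance -1; mR−mL=40/257 → turn +1·90°
n=3: pose=(8,-1,N); sL=160/313, sR=160/433; mL=-94320/135529, mR=-160/313; mL+mR=-163600/135529 → advance -1; mR−mL=80/433 → turn +1·90°
n=4: pose=(8,-2,W); sL=40/113, sR=8/17; mL=-1132/1921, mR=-40/113; mL+mR=-1812/1921 → advance -1; mR−mL=4/17 → turn +1·90°
n=5: pose=(9,-2,S); sL=160/549, sR=160/421; mL=-111280/231129, mR=-160/549; mL+mR=-178640/231129 → advance -1; mR−mL=80/421 → turn +1·90°
n=6: pose=(9,-1,E); sL=16/41, sR=80/257; mL=-5752/10537, mR=-16/41; mL+mR=-9864/10537 → advance -1; mR−mL=40/257 → turn +1·90°
n=7: pose=(8,-1,N); sL=160/313, sR=160/433; mL=-94320/135529, mR=-160/313; mL+mR=-163600/135529 → advance -1; mR−mL=80/433 → turn +1·90°

0 40/113 8/17 -1132/1921 -40/113 8 -2 W
1 160/549 160/421 -111280/231129 -160/549 9 -2 S
2 16/41 80/257 -5752/10537 -16/41 9 -1 E
3 160/313 160/433 -94320/135529 -160/313 8 -1 N
4 40/113 8/17 -1132/1921 -40/113 8 -2 W
5 160/549 160/421 -111280/231129 -160/549 9 -2 S
6 16/41 80/257 -5752/10537 -16/41 9 -1 E
7 160/313 160/433 -94320/135529 -160/313 8 -1 N
final 8 -2 W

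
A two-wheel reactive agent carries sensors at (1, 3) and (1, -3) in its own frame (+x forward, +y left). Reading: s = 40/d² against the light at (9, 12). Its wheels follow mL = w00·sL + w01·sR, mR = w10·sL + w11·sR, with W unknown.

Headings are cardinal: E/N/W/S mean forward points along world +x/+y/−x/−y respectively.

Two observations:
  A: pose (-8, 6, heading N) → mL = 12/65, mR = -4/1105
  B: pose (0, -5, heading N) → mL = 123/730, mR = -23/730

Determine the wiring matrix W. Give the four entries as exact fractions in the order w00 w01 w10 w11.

obs A: pose=(-8,6,N) → sL=8/85, sR=40/221, mL=12/65, mR=-4/1105
obs B: pose=(0,-5,N) → sL=1/10, sR=10/73, mL=123/730, mR=-23/730
sensor matrix S = [[8/85, 40/221], [1/10, 10/73]]; det S = -84/16133
solve [mL_A; mL_B] = S·[w00; w01] and [mR_A; mR_B] = S·[w10; w11]:
  w00 = 1, w01 = 1/2, w10 = -1, w11 = 1/2

1 1/2 -1 1/2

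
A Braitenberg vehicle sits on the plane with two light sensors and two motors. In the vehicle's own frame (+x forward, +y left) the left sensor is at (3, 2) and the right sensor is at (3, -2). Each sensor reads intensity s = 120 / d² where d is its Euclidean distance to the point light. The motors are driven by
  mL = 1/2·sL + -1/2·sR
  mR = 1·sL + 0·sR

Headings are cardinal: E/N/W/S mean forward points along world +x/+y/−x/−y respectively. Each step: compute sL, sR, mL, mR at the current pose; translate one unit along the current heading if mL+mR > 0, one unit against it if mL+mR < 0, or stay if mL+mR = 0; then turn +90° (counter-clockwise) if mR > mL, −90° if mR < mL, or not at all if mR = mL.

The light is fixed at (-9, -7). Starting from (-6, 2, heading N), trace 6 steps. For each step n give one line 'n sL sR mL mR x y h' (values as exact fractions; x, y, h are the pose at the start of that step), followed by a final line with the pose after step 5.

n=0: pose=(-6,2,N); sL=24/29, sR=120/169; mL=288/4901, mR=24/29; mL+mR=4344/4901 → advance +1; mR−mL=3768/4901 → turn +1·90°
n=1: pose=(-6,3,W); sL=15/8, sR=5/6; mL=25/48, mR=15/8; mL+mR=115/48 → advance +1; mR−mL=65/48 → turn +1·90°
n=2: pose=(-7,3,S); sL=24/13, sR=120/49; mL=-192/637, mR=24/13; mL+mR=984/637 → advance +1; mR−mL=1368/637 → turn +1·90°
n=3: pose=(-7,2,E); sL=60/73, sR=60/37; mL=-1080/2701, mR=60/73; mL+mR=1140/2701 → advance +1; mR−mL=3300/2701 → turn +1·90°
n=4: pose=(-6,2,N); sL=24/29, sR=120/169; mL=288/4901, mR=24/29; mL+mR=4344/4901 → advance +1; mR−mL=3768/4901 → turn +1·90°
n=5: pose=(-6,3,W); sL=15/8, sR=5/6; mL=25/48, mR=15/8; mL+mR=115/48 → advance +1; mR−mL=65/48 → turn +1·90°

0 24/29 120/169 288/4901 24/29 -6 2 N
1 15/8 5/6 25/48 15/8 -6 3 W
2 24/13 120/49 -192/637 24/13 -7 3 S
3 60/73 60/37 -1080/2701 60/73 -7 2 E
4 24/29 120/169 288/4901 24/29 -6 2 N
5 15/8 5/6 25/48 15/8 -6 3 W
final -7 3 S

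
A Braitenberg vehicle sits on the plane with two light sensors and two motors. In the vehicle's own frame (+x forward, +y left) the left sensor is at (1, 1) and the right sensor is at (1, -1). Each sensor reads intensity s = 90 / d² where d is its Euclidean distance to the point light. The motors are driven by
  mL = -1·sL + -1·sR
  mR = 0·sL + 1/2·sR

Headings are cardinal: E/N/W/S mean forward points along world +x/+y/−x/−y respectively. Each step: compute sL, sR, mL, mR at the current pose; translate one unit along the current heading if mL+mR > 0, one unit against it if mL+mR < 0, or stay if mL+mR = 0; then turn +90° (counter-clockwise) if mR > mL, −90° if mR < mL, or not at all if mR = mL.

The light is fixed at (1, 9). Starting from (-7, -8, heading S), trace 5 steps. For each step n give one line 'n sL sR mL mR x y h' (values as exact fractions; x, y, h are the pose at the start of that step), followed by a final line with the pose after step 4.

0 90/373 2/9 -1556/3357 1/9 -7 -8 S
1 45/137 45/169 -13770/23153 45/338 -7 -7 E
2 18/65 90/289 -11052/18785 45/289 -8 -7 N
3 45/212 45/178 -8775/18868 45/356 -8 -8 W
4 90/373 2/9 -1556/3357 1/9 -7 -8 S
final -7 -7 E

n=0: pose=(-7,-8,S); sL=90/373, sR=2/9; mL=-1556/3357, mR=1/9; mL+mR=-1183/3357 → advance -1; mR−mL=643/1119 → turn +1·90°
n=1: pose=(-7,-7,E); sL=45/137, sR=45/169; mL=-13770/23153, mR=45/338; mL+mR=-21375/46306 → advance -1; mR−mL=33705/46306 → turn +1·90°
n=2: pose=(-8,-7,N); sL=18/65, sR=90/289; mL=-11052/18785, mR=45/289; mL+mR=-8127/18785 → advance -1; mR−mL=13977/18785 → turn +1·90°
n=3: pose=(-8,-8,W); sL=45/212, sR=45/178; mL=-8775/18868, mR=45/356; mL+mR=-3195/9434 → advance -1; mR−mL=2790/4717 → turn +1·90°
n=4: pose=(-7,-8,S); sL=90/373, sR=2/9; mL=-1556/3357, mR=1/9; mL+mR=-1183/3357 → advance -1; mR−mL=643/1119 → turn +1·90°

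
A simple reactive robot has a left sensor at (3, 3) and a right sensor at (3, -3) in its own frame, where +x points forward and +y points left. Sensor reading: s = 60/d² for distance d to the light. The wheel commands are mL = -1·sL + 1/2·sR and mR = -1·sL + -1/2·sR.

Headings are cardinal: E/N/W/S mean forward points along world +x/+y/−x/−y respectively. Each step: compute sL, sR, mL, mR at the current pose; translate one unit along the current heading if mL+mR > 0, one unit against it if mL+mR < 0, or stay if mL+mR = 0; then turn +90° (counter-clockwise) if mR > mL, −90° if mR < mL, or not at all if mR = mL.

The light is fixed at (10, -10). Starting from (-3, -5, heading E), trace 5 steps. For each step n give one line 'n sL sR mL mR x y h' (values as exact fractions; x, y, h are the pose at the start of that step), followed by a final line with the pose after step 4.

n=0: pose=(-3,-5,E); sL=15/41, sR=15/26; mL=-165/2132, mR=-1395/2132; mL+mR=-30/41 → advance -1; mR−mL=-15/26 → turn -1·90°
n=1: pose=(-4,-5,S); sL=12/25, sR=60/293; mL=-2766/7325, mR=-4266/7325; mL+mR=-24/25 → advance -1; mR−mL=-60/293 → turn -1·90°
n=2: pose=(-4,-4,W); sL=30/149, sR=6/37; mL=-663/5513, mR=-1557/5513; mL+mR=-60/149 → advance -1; mR−mL=-6/37 → turn -1·90°
n=3: pose=(-3,-4,N); sL=60/337, sR=60/181; mL=-750/60997, mR=-20970/60997; mL+mR=-120/337 → advance -1; mR−mL=-60/181 → turn -1·90°
n=4: pose=(-3,-5,E); sL=15/41, sR=15/26; mL=-165/2132, mR=-1395/2132; mL+mR=-30/41 → advance -1; mR−mL=-15/26 → turn -1·90°

0 15/41 15/26 -165/2132 -1395/2132 -3 -5 E
1 12/25 60/293 -2766/7325 -4266/7325 -4 -5 S
2 30/149 6/37 -663/5513 -1557/5513 -4 -4 W
3 60/337 60/181 -750/60997 -20970/60997 -3 -4 N
4 15/41 15/26 -165/2132 -1395/2132 -3 -5 E
final -4 -5 S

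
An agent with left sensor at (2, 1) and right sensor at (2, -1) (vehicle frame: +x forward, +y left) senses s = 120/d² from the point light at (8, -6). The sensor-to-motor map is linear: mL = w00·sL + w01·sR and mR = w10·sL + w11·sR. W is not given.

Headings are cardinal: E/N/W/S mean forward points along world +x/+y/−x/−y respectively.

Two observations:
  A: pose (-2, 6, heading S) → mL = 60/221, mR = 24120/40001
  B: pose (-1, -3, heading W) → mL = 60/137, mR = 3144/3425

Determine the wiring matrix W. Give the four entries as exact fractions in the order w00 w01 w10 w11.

0 1/2 1/2 1/2

obs A: pose=(-2,6,S) → sL=120/181, sR=120/221, mL=60/221, mR=24120/40001
obs B: pose=(-1,-3,W) → sL=24/25, sR=120/137, mL=60/137, mR=3144/3425
sensor matrix S = [[120/181, 120/221], [24/25, 120/137]]; det S = 1628928/27400685
solve [mL_A; mL_B] = S·[w00; w01] and [mR_A; mR_B] = S·[w10; w11]:
  w00 = 0, w01 = 1/2, w10 = 1/2, w11 = 1/2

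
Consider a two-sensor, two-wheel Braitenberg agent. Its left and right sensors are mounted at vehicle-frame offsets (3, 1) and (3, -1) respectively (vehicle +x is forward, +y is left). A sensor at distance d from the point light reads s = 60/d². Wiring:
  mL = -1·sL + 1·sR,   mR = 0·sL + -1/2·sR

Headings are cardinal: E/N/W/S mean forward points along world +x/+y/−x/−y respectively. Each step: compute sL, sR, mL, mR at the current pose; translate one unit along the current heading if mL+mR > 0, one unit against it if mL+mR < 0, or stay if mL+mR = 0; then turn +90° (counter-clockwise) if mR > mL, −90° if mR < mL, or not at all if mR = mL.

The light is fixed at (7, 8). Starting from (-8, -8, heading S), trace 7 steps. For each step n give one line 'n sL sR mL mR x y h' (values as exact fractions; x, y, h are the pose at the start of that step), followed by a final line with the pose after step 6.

n=0: pose=(-8,-8,S); sL=60/557, sR=60/617; mL=-3600/343669, mR=-30/617; mL+mR=-20310/343669 → advance -1; mR−mL=-13110/343669 → turn -1·90°
n=1: pose=(-8,-7,W); sL=3/29, sR=3/26; mL=9/754, mR=-3/52; mL+mR=-69/1508 → advance -1; mR−mL=-105/1508 → turn -1·90°
n=2: pose=(-7,-7,N); sL=20/123, sR=60/313; mL=1120/38499, mR=-30/313; mL+mR=-2570/38499 → advance -1; mR−mL=-4810/38499 → turn -1·90°
n=3: pose=(-7,-8,E); sL=30/173, sR=6/41; mL=-192/7093, mR=-3/41; mL+mR=-711/7093 → advance -1; mR−mL=-327/7093 → turn -1·90°
n=4: pose=(-8,-8,S); sL=60/557, sR=60/617; mL=-3600/343669, mR=-30/617; mL+mR=-20310/343669 → advance -1; mR−mL=-13110/343669 → turn -1·90°
n=5: pose=(-8,-7,W); sL=3/29, sR=3/26; mL=9/754, mR=-3/52; mL+mR=-69/1508 → advance -1; mR−mL=-105/1508 → turn -1·90°
n=6: pose=(-7,-7,N); sL=20/123, sR=60/313; mL=1120/38499, mR=-30/313; mL+mR=-2570/38499 → advance -1; mR−mL=-4810/38499 → turn -1·90°

0 60/557 60/617 -3600/343669 -30/617 -8 -8 S
1 3/29 3/26 9/754 -3/52 -8 -7 W
2 20/123 60/313 1120/38499 -30/313 -7 -7 N
3 30/173 6/41 -192/7093 -3/41 -7 -8 E
4 60/557 60/617 -3600/343669 -30/617 -8 -8 S
5 3/29 3/26 9/754 -3/52 -8 -7 W
6 20/123 60/313 1120/38499 -30/313 -7 -7 N
final -7 -8 E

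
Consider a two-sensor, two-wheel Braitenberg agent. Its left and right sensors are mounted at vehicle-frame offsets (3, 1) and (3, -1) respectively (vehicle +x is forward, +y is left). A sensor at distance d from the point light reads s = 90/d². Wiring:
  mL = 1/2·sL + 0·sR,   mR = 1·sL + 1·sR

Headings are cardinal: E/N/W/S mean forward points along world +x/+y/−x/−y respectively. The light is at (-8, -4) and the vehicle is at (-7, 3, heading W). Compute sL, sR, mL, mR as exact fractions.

left sensor world pos  = (-10, 2); dL² = 40
right sensor world pos = (-10, 4); dR² = 68
sL = 90/40 = 9/4
sR = 90/68 = 45/34
mL = 1/2·sL + 0·sR = 9/8
mR = 1·sL + 1·sR = 243/68

9/4 45/34 9/8 243/68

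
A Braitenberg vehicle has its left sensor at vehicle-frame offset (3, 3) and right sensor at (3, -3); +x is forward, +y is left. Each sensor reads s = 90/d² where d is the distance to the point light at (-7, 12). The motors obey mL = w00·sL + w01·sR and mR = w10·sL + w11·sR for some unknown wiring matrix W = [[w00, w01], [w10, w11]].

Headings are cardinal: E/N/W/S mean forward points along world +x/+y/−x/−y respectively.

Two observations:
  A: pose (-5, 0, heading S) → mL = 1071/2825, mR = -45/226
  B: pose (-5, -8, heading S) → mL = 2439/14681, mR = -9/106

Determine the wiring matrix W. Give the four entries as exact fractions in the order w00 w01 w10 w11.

obs A: pose=(-5,0,S) → sL=9/25, sR=45/113, mL=1071/2825, mR=-45/226
obs B: pose=(-5,-8,S) → sL=45/277, sR=9/53, mL=2439/14681, mR=-9/106
sensor matrix S = [[9/25, 45/113], [45/277, 9/53]]; det S = -147744/41473825
solve [mL_A; mL_B] = S·[w00; w01] and [mR_A; mR_B] = S·[w10; w11]:
  w00 = 1/2, w01 = 1/2, w10 = 0, w11 = -1/2

1/2 1/2 0 -1/2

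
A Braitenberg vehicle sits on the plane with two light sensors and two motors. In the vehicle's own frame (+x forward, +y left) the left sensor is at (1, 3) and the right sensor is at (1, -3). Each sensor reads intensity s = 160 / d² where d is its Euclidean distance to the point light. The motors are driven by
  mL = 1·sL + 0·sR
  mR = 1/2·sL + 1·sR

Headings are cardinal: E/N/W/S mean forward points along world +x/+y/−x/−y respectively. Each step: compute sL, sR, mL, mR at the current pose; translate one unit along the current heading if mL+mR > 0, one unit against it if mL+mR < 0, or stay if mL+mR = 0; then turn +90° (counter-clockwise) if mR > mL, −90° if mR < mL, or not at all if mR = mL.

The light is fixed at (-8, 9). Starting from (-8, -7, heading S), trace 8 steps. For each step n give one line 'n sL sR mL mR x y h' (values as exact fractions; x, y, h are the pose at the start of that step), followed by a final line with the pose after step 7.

0 80/149 80/149 80/149 120/149 -8 -7 S
1 160/197 160/401 160/197 63600/78997 -8 -8 E
2 8/17 20/41 8/17 504/697 -7 -8 S
3 160/229 32/89 160/229 14448/20381 -7 -9 E
4 16/29 80/157 16/29 3576/4553 -6 -9 N
5 160/401 160/197 160/401 79920/78997 -6 -8 W
6 8/17 20/41 8/17 504/697 -7 -8 S
7 160/229 32/89 160/229 14448/20381 -7 -9 E
final -6 -9 N

n=0: pose=(-8,-7,S); sL=80/149, sR=80/149; mL=80/149, mR=120/149; mL+mR=200/149 → advance +1; mR−mL=40/149 → turn +1·90°
n=1: pose=(-8,-8,E); sL=160/197, sR=160/401; mL=160/197, mR=63600/78997; mL+mR=127760/78997 → advance +1; mR−mL=-560/78997 → turn -1·90°
n=2: pose=(-7,-8,S); sL=8/17, sR=20/41; mL=8/17, mR=504/697; mL+mR=832/697 → advance +1; mR−mL=176/697 → turn +1·90°
n=3: pose=(-7,-9,E); sL=160/229, sR=32/89; mL=160/229, mR=14448/20381; mL+mR=28688/20381 → advance +1; mR−mL=208/20381 → turn +1·90°
n=4: pose=(-6,-9,N); sL=16/29, sR=80/157; mL=16/29, mR=3576/4553; mL+mR=6088/4553 → advance +1; mR−mL=1064/4553 → turn +1·90°
n=5: pose=(-6,-8,W); sL=160/401, sR=160/197; mL=160/401, mR=79920/78997; mL+mR=111440/78997 → advance +1; mR−mL=48400/78997 → turn +1·90°
n=6: pose=(-7,-8,S); sL=8/17, sR=20/41; mL=8/17, mR=504/697; mL+mR=832/697 → advance +1; mR−mL=176/697 → turn +1·90°
n=7: pose=(-7,-9,E); sL=160/229, sR=32/89; mL=160/229, mR=14448/20381; mL+mR=28688/20381 → advance +1; mR−mL=208/20381 → turn +1·90°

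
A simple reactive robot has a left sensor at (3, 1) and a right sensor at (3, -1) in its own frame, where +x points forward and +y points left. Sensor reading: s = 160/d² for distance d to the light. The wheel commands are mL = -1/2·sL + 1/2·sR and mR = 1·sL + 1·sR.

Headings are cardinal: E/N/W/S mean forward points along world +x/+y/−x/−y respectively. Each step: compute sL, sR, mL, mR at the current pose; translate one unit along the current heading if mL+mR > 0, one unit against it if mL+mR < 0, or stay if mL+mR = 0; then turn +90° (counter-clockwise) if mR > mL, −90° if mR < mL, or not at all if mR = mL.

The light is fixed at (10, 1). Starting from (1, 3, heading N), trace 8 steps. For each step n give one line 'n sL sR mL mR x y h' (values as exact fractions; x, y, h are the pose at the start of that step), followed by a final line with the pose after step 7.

n=0: pose=(1,3,N); sL=32/25, sR=160/89; mL=576/2225, mR=6848/2225; mL+mR=7424/2225 → advance +1; mR−mL=6272/2225 → turn +1·90°
n=1: pose=(1,4,W); sL=40/37, sR=1; mL=-3/74, mR=77/37; mL+mR=151/74 → advance +1; mR−mL=157/74 → turn +1·90°
n=2: pose=(0,4,S); sL=160/81, sR=160/121; mL=-3200/9801, mR=32320/9801; mL+mR=29120/9801 → advance +1; mR−mL=11840/3267 → turn +1·90°
n=3: pose=(0,3,E); sL=80/29, sR=16/5; mL=32/145, mR=864/145; mL+mR=896/145 → advance +1; mR−mL=832/145 → turn +1·90°
n=4: pose=(1,3,N); sL=32/25, sR=160/89; mL=576/2225, mR=6848/2225; mL+mR=7424/2225 → advance +1; mR−mL=6272/2225 → turn +1·90°
n=5: pose=(1,4,W); sL=40/37, sR=1; mL=-3/74, mR=77/37; mL+mR=151/74 → advance +1; mR−mL=157/74 → turn +1·90°
n=6: pose=(0,4,S); sL=160/81, sR=160/121; mL=-3200/9801, mR=32320/9801; mL+mR=29120/9801 → advance +1; mR−mL=11840/3267 → turn +1·90°
n=7: pose=(0,3,E); sL=80/29, sR=16/5; mL=32/145, mR=864/145; mL+mR=896/145 → advance +1; mR−mL=832/145 → turn +1·90°

0 32/25 160/89 576/2225 6848/2225 1 3 N
1 40/37 1 -3/74 77/37 1 4 W
2 160/81 160/121 -3200/9801 32320/9801 0 4 S
3 80/29 16/5 32/145 864/145 0 3 E
4 32/25 160/89 576/2225 6848/2225 1 3 N
5 40/37 1 -3/74 77/37 1 4 W
6 160/81 160/121 -3200/9801 32320/9801 0 4 S
7 80/29 16/5 32/145 864/145 0 3 E
final 1 3 N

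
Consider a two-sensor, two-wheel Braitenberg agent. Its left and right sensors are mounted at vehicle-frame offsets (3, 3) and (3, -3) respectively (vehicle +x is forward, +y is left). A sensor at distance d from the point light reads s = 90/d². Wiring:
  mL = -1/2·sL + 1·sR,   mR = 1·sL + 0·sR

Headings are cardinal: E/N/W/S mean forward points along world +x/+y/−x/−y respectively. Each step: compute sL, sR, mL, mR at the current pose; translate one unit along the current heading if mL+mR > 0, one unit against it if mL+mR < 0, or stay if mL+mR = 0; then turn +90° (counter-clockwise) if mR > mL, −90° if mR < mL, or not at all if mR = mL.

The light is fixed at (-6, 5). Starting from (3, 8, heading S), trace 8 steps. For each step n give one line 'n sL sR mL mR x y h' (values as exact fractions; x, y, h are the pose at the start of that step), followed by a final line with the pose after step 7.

n=0: pose=(3,8,S); sL=5/8, sR=5/2; mL=35/16, mR=5/8; mL+mR=45/16 → advance +1; mR−mL=-25/16 → turn -1·90°
n=1: pose=(3,7,W); sL=90/37, sR=90/61; mL=585/2257, mR=90/37; mL+mR=6075/2257 → advance +1; mR−mL=4905/2257 → turn +1·90°
n=2: pose=(2,7,S); sL=45/61, sR=45/13; mL=4905/1586, mR=45/61; mL+mR=6075/1586 → advance +1; mR−mL=-3735/1586 → turn -1·90°
n=3: pose=(2,6,W); sL=90/29, sR=90/41; mL=765/1189, mR=90/29; mL+mR=4455/1189 → advance +1; mR−mL=2925/1189 → turn +1·90°
n=4: pose=(1,6,S); sL=45/52, sR=9/2; mL=423/104, mR=45/52; mL+mR=513/104 → advance +1; mR−mL=-333/104 → turn -1·90°
n=5: pose=(1,5,W); sL=18/5, sR=18/5; mL=9/5, mR=18/5; mL+mR=27/5 → advance +1; mR−mL=9/5 → turn +1·90°
n=6: pose=(0,5,S); sL=1, sR=5; mL=9/2, mR=1; mL+mR=11/2 → advance +1; mR−mL=-7/2 → turn -1·90°
n=7: pose=(0,4,W); sL=18/5, sR=90/13; mL=333/65, mR=18/5; mL+mR=567/65 → advance +1; mR−mL=-99/65 → turn -1·90°

0 5/8 5/2 35/16 5/8 3 8 S
1 90/37 90/61 585/2257 90/37 3 7 W
2 45/61 45/13 4905/1586 45/61 2 7 S
3 90/29 90/41 765/1189 90/29 2 6 W
4 45/52 9/2 423/104 45/52 1 6 S
5 18/5 18/5 9/5 18/5 1 5 W
6 1 5 9/2 1 0 5 S
7 18/5 90/13 333/65 18/5 0 4 W
final -1 4 N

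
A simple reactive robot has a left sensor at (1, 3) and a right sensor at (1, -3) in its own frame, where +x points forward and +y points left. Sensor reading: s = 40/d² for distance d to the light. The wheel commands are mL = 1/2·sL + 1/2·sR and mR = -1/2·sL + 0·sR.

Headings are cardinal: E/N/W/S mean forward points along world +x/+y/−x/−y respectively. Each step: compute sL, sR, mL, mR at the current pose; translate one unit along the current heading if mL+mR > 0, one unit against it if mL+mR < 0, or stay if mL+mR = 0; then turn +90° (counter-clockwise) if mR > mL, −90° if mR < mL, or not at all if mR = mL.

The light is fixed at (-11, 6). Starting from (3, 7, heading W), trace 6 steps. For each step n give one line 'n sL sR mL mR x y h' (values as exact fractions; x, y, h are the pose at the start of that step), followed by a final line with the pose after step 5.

n=0: pose=(3,7,W); sL=40/173, sR=8/37; mL=1432/6401, mR=-20/173; mL+mR=4/37 → advance +1; mR−mL=-2172/6401 → turn -1·90°
n=1: pose=(2,7,N); sL=5/13, sR=2/13; mL=7/26, mR=-5/26; mL+mR=1/13 → advance +1; mR−mL=-6/13 → turn -1·90°
n=2: pose=(2,8,E); sL=40/221, sR=40/197; mL=8360/43537, mR=-20/221; mL+mR=20/197 → advance +1; mR−mL=-12300/43537 → turn -1·90°
n=3: pose=(3,8,S); sL=4/29, sR=20/61; mL=412/1769, mR=-2/29; mL+mR=10/61 → advance +1; mR−mL=-534/1769 → turn -1·90°
n=4: pose=(3,7,W); sL=40/173, sR=8/37; mL=1432/6401, mR=-20/173; mL+mR=4/37 → advance +1; mR−mL=-2172/6401 → turn -1·90°
n=5: pose=(2,7,N); sL=5/13, sR=2/13; mL=7/26, mR=-5/26; mL+mR=1/13 → advance +1; mR−mL=-6/13 → turn -1·90°

0 40/173 8/37 1432/6401 -20/173 3 7 W
1 5/13 2/13 7/26 -5/26 2 7 N
2 40/221 40/197 8360/43537 -20/221 2 8 E
3 4/29 20/61 412/1769 -2/29 3 8 S
4 40/173 8/37 1432/6401 -20/173 3 7 W
5 5/13 2/13 7/26 -5/26 2 7 N
final 2 8 E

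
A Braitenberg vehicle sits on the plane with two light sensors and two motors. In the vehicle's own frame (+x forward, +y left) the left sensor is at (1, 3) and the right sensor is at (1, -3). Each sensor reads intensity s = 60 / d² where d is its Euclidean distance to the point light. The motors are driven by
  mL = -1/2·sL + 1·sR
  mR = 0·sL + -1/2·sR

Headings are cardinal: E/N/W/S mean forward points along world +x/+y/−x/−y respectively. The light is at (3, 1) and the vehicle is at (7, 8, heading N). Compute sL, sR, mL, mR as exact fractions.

left sensor world pos  = (4, 9); dL² = 65
right sensor world pos = (10, 9); dR² = 113
sL = 60/65 = 12/13
sR = 60/113 = 60/113
mL = -1/2·sL + 1·sR = 102/1469
mR = 0·sL + -1/2·sR = -30/113

12/13 60/113 102/1469 -30/113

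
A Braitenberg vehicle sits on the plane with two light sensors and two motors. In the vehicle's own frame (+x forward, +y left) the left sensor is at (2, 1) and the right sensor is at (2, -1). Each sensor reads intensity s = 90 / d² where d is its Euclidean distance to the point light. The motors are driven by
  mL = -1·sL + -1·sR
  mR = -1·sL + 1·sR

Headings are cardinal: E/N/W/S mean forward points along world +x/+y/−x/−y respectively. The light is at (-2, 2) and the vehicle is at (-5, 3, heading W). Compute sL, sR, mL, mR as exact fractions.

left sensor world pos  = (-7, 2); dL² = 25
right sensor world pos = (-7, 4); dR² = 29
sL = 90/25 = 18/5
sR = 90/29 = 90/29
mL = -1·sL + -1·sR = -972/145
mR = -1·sL + 1·sR = -72/145

18/5 90/29 -972/145 -72/145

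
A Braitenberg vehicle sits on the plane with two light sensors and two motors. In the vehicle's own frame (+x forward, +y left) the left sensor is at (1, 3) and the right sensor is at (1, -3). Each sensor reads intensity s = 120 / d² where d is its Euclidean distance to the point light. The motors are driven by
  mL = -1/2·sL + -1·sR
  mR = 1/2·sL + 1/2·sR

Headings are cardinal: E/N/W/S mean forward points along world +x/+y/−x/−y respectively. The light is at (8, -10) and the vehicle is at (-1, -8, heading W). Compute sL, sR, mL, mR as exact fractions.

left sensor world pos  = (-2, -11); dL² = 101
right sensor world pos = (-2, -5); dR² = 125
sL = 120/101 = 120/101
sR = 120/125 = 24/25
mL = -1/2·sL + -1·sR = -3924/2525
mR = 1/2·sL + 1/2·sR = 2712/2525

120/101 24/25 -3924/2525 2712/2525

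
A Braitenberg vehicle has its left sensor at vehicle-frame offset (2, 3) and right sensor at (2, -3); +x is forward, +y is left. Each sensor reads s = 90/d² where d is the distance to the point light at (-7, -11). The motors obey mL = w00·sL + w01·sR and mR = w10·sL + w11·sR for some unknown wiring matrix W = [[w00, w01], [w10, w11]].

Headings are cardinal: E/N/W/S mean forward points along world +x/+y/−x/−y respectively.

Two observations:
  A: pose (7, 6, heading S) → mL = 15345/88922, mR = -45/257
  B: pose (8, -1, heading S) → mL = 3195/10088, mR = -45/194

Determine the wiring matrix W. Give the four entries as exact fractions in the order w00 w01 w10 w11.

obs A: pose=(7,6,S) → sL=45/257, sR=45/173, mL=15345/88922, mR=-45/257
obs B: pose=(8,-1,S) → sL=45/194, sR=45/104, mL=3195/10088, mR=-45/194
sensor matrix S = [[45/257, 45/173], [45/194, 45/104]]; det S = 6919425/448522568
solve [mL_A; mL_B] = S·[w00; w01] and [mR_A; mR_B] = S·[w10; w11]:
  w00 = -1/2, w01 = 1, w10 = -1, w11 = 0

-1/2 1 -1 0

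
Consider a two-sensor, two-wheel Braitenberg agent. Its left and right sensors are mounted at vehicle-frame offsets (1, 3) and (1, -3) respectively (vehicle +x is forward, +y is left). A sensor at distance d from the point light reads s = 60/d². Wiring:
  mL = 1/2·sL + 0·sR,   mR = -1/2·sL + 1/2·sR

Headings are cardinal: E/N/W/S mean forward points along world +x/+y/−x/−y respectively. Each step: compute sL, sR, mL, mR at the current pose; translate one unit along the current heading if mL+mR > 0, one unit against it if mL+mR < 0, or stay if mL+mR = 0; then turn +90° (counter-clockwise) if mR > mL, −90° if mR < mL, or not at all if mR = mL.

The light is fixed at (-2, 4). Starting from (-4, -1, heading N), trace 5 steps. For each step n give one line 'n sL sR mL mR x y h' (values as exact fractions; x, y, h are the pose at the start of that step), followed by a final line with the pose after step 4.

0 60/41 60/17 30/41 720/697 -4 -1 N
1 30/29 6 15/29 72/29 -4 0 W
2 12/5 60/61 6/5 -216/305 -5 0 S
3 3/4 3 3/8 9/8 -5 -1 W
4 60/37 12/17 30/37 -288/629 -6 -1 S
final -6 -2 W

n=0: pose=(-4,-1,N); sL=60/41, sR=60/17; mL=30/41, mR=720/697; mL+mR=30/17 → advance +1; mR−mL=210/697 → turn +1·90°
n=1: pose=(-4,0,W); sL=30/29, sR=6; mL=15/29, mR=72/29; mL+mR=3 → advance +1; mR−mL=57/29 → turn +1·90°
n=2: pose=(-5,0,S); sL=12/5, sR=60/61; mL=6/5, mR=-216/305; mL+mR=30/61 → advance +1; mR−mL=-582/305 → turn -1·90°
n=3: pose=(-5,-1,W); sL=3/4, sR=3; mL=3/8, mR=9/8; mL+mR=3/2 → advance +1; mR−mL=3/4 → turn +1·90°
n=4: pose=(-6,-1,S); sL=60/37, sR=12/17; mL=30/37, mR=-288/629; mL+mR=6/17 → advance +1; mR−mL=-798/629 → turn -1·90°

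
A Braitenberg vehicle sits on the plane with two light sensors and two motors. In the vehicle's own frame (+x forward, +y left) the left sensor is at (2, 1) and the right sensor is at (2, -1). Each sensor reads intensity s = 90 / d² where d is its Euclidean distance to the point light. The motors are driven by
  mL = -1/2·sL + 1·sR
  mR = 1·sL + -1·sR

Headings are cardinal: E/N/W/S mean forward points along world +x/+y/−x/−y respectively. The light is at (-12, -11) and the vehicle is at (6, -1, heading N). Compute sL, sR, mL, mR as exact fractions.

90/433 18/101 3249/43733 1296/43733

left sensor world pos  = (5, 1); dL² = 433
right sensor world pos = (7, 1); dR² = 505
sL = 90/433 = 90/433
sR = 90/505 = 18/101
mL = -1/2·sL + 1·sR = 3249/43733
mR = 1·sL + -1·sR = 1296/43733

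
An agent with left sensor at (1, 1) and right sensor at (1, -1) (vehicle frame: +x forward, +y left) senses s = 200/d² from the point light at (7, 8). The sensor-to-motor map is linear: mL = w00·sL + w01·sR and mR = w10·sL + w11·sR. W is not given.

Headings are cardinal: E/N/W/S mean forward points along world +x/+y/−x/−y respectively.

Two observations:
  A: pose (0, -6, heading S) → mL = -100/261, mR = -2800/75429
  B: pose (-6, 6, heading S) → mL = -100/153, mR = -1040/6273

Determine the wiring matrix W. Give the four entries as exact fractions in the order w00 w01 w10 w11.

obs A: pose=(0,-6,S) → sL=200/261, sR=200/289, mL=-100/261, mR=-2800/75429
obs B: pose=(-6,6,S) → sL=200/153, sR=40/41, mL=-100/153, mR=-1040/6273
sensor matrix S = [[200/261, 200/289], [200/153, 40/41]]; det S = -2752000/17524671
solve [mL_A; mL_B] = S·[w00; w01] and [mR_A; mR_B] = S·[w10; w11]:
  w00 = -1/2, w01 = 0, w10 = -1/2, w11 = 1/2

-1/2 0 -1/2 1/2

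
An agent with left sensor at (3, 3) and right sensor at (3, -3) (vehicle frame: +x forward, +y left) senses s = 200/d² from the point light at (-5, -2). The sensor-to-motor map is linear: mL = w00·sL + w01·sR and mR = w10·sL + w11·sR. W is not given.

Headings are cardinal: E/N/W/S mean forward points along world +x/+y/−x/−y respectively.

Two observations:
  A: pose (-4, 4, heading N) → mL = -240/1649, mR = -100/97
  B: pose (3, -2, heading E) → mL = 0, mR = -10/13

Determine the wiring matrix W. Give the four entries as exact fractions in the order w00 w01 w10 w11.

-1/2 1/2 0 -1/2

obs A: pose=(-4,4,N) → sL=40/17, sR=200/97, mL=-240/1649, mR=-100/97
obs B: pose=(3,-2,E) → sL=20/13, sR=20/13, mL=0, mR=-10/13
sensor matrix S = [[40/17, 200/97], [20/13, 20/13]]; det S = 9600/21437
solve [mL_A; mL_B] = S·[w00; w01] and [mR_A; mR_B] = S·[w10; w11]:
  w00 = -1/2, w01 = 1/2, w10 = 0, w11 = -1/2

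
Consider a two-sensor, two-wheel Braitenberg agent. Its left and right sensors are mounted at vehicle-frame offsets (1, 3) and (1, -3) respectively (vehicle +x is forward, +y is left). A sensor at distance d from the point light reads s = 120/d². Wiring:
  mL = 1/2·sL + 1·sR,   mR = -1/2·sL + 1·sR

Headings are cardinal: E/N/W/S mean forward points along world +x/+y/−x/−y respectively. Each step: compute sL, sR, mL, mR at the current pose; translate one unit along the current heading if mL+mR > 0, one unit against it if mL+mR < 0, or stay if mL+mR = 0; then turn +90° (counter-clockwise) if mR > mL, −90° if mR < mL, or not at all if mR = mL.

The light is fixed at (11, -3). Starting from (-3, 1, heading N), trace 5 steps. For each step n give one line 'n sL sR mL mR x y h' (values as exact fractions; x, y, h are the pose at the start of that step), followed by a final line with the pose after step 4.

n=0: pose=(-3,1,N); sL=60/157, sR=60/73; mL=11610/11461, mR=7230/11461; mL+mR=120/73 → advance +1; mR−mL=-60/157 → turn -1·90°
n=1: pose=(-3,2,E); sL=120/233, sR=120/173; mL=38340/40309, mR=17580/40309; mL+mR=240/173 → advance +1; mR−mL=-120/233 → turn -1·90°
n=2: pose=(-2,2,S); sL=30/29, sR=15/34; mL=945/986, mR=-75/986; mL+mR=15/17 → advance +1; mR−mL=-30/29 → turn -1·90°
n=3: pose=(-2,1,W); sL=120/197, sR=24/49; mL=7668/9653, mR=1788/9653; mL+mR=48/49 → advance +1; mR−mL=-120/197 → turn -1·90°
n=4: pose=(-3,1,N); sL=60/157, sR=60/73; mL=11610/11461, mR=7230/11461; mL+mR=120/73 → advance +1; mR−mL=-60/157 → turn -1·90°

0 60/157 60/73 11610/11461 7230/11461 -3 1 N
1 120/233 120/173 38340/40309 17580/40309 -3 2 E
2 30/29 15/34 945/986 -75/986 -2 2 S
3 120/197 24/49 7668/9653 1788/9653 -2 1 W
4 60/157 60/73 11610/11461 7230/11461 -3 1 N
final -3 2 E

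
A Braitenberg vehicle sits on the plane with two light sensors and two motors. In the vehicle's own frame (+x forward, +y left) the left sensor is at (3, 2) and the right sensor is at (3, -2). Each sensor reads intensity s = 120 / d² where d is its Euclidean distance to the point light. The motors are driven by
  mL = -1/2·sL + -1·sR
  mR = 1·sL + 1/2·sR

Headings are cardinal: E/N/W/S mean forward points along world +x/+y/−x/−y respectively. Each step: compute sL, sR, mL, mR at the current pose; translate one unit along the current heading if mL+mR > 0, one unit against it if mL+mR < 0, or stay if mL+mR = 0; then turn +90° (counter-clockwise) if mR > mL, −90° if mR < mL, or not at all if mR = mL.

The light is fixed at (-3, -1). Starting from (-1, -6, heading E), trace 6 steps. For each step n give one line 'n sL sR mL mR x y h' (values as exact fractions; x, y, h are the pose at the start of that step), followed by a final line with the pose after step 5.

0 60/17 60/37 -2130/629 2730/629 -1 -6 E
1 24 120/29 -468/29 756/29 0 -6 N
2 10/3 30 -95/3 55/3 0 -5 W
3 24/17 120/53 -2676/901 2292/901 1 -5 S
4 12/5 60/37 -522/185 594/185 1 -4 E
5 40/3 120/49 -1340/147 2140/147 2 -4 N
final 2 -3 W

n=0: pose=(-1,-6,E); sL=60/17, sR=60/37; mL=-2130/629, mR=2730/629; mL+mR=600/629 → advance +1; mR−mL=4860/629 → turn +1·90°
n=1: pose=(0,-6,N); sL=24, sR=120/29; mL=-468/29, mR=756/29; mL+mR=288/29 → advance +1; mR−mL=1224/29 → turn +1·90°
n=2: pose=(0,-5,W); sL=10/3, sR=30; mL=-95/3, mR=55/3; mL+mR=-40/3 → advance -1; mR−mL=50 → turn +1·90°
n=3: pose=(1,-5,S); sL=24/17, sR=120/53; mL=-2676/901, mR=2292/901; mL+mR=-384/901 → advance -1; mR−mL=4968/901 → turn +1·90°
n=4: pose=(1,-4,E); sL=12/5, sR=60/37; mL=-522/185, mR=594/185; mL+mR=72/185 → advance +1; mR−mL=1116/185 → turn +1·90°
n=5: pose=(2,-4,N); sL=40/3, sR=120/49; mL=-1340/147, mR=2140/147; mL+mR=800/147 → advance +1; mR−mL=1160/49 → turn +1·90°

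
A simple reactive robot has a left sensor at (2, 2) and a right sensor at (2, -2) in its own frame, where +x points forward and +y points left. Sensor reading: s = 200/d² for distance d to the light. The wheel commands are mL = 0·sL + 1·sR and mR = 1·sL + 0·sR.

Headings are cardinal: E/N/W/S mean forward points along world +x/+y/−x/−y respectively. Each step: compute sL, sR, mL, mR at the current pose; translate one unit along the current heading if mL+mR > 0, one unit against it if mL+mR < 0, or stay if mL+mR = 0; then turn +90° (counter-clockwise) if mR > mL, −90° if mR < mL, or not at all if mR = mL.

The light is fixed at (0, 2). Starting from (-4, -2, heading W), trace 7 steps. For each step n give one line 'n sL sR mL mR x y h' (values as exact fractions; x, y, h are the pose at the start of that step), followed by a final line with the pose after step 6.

n=0: pose=(-4,-2,W); sL=25/9, sR=5; mL=5, mR=25/9; mL+mR=70/9 → advance +1; mR−mL=-20/9 → turn -1·90°
n=1: pose=(-5,-2,N); sL=200/53, sR=200/13; mL=200/13, mR=200/53; mL+mR=13200/689 → advance +1; mR−mL=-8000/689 → turn -1·90°
n=2: pose=(-5,-1,E); sL=20, sR=100/17; mL=100/17, mR=20; mL+mR=440/17 → advance +1; mR−mL=240/17 → turn +1·90°
n=3: pose=(-4,-1,N); sL=200/37, sR=40; mL=40, mR=200/37; mL+mR=1680/37 → advance +1; mR−mL=-1280/37 → turn -1·90°
n=4: pose=(-4,0,E); sL=50, sR=10; mL=10, mR=50; mL+mR=60 → advance +1; mR−mL=40 → turn +1·90°
n=5: pose=(-3,0,N); sL=8, sR=200; mL=200, mR=8; mL+mR=208 → advance +1; mR−mL=-192 → turn -1·90°
n=6: pose=(-3,1,E); sL=100, sR=20; mL=20, mR=100; mL+mR=120 → advance +1; mR−mL=80 → turn +1·90°

0 25/9 5 5 25/9 -4 -2 W
1 200/53 200/13 200/13 200/53 -5 -2 N
2 20 100/17 100/17 20 -5 -1 E
3 200/37 40 40 200/37 -4 -1 N
4 50 10 10 50 -4 0 E
5 8 200 200 8 -3 0 N
6 100 20 20 100 -3 1 E
final -2 1 N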